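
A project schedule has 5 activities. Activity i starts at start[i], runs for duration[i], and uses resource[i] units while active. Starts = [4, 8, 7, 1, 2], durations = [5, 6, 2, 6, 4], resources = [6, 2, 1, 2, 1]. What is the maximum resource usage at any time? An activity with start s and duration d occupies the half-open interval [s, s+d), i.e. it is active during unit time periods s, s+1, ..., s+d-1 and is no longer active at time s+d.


Each activity i is active on [start_i, start_i + duration_i).
Compute total resource usage per time slot:
  t=0: active resources = [], total = 0
  t=1: active resources = [2], total = 2
  t=2: active resources = [2, 1], total = 3
  t=3: active resources = [2, 1], total = 3
  t=4: active resources = [6, 2, 1], total = 9
  t=5: active resources = [6, 2, 1], total = 9
  t=6: active resources = [6, 2], total = 8
  t=7: active resources = [6, 1], total = 7
  t=8: active resources = [6, 2, 1], total = 9
  t=9: active resources = [2], total = 2
  t=10: active resources = [2], total = 2
  t=11: active resources = [2], total = 2
  t=12: active resources = [2], total = 2
  t=13: active resources = [2], total = 2
Peak resource demand = 9

9


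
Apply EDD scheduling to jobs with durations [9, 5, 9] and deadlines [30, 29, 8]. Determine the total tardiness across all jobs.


Sort by due date (EDD order): [(9, 8), (5, 29), (9, 30)]
Compute completion times and tardiness:
  Job 1: p=9, d=8, C=9, tardiness=max(0,9-8)=1
  Job 2: p=5, d=29, C=14, tardiness=max(0,14-29)=0
  Job 3: p=9, d=30, C=23, tardiness=max(0,23-30)=0
Total tardiness = 1

1


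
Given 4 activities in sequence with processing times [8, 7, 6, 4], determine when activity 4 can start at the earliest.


Activity 4 starts after activities 1 through 3 complete.
Predecessor durations: [8, 7, 6]
ES = 8 + 7 + 6 = 21

21


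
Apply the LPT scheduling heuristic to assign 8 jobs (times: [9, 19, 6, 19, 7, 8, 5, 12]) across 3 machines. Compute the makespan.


Sort jobs in decreasing order (LPT): [19, 19, 12, 9, 8, 7, 6, 5]
Assign each job to the least loaded machine:
  Machine 1: jobs [19, 8], load = 27
  Machine 2: jobs [19, 7, 5], load = 31
  Machine 3: jobs [12, 9, 6], load = 27
Makespan = max load = 31

31


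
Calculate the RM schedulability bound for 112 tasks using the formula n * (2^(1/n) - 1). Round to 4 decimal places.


Compute 2^(1/112) = 1.0062080044
Subtract 1: 1.0062080044 - 1 = 0.0062080044
Multiply by n: 112 * 0.0062080044 = 0.6952964928
Round to 4 dp: 0.6953

0.6953


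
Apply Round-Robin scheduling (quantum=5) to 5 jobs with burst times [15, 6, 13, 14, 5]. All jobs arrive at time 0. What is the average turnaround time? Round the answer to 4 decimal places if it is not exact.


Time quantum = 5
Execution trace:
  J1 runs 5 units, time = 5
  J2 runs 5 units, time = 10
  J3 runs 5 units, time = 15
  J4 runs 5 units, time = 20
  J5 runs 5 units, time = 25
  J1 runs 5 units, time = 30
  J2 runs 1 units, time = 31
  J3 runs 5 units, time = 36
  J4 runs 5 units, time = 41
  J1 runs 5 units, time = 46
  J3 runs 3 units, time = 49
  J4 runs 4 units, time = 53
Finish times: [46, 31, 49, 53, 25]
Average turnaround = 204/5 = 40.8

40.8


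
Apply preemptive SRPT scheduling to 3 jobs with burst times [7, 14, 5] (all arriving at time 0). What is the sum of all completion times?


Since all jobs arrive at t=0, SRPT equals SPT ordering.
SPT order: [5, 7, 14]
Completion times:
  Job 1: p=5, C=5
  Job 2: p=7, C=12
  Job 3: p=14, C=26
Total completion time = 5 + 12 + 26 = 43

43


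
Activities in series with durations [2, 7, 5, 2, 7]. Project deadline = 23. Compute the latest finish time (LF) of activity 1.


LF(activity 1) = deadline - sum of successor durations
Successors: activities 2 through 5 with durations [7, 5, 2, 7]
Sum of successor durations = 21
LF = 23 - 21 = 2

2


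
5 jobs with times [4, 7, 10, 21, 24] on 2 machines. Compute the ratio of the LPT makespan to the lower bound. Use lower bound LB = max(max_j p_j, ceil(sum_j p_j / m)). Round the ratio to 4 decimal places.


LPT order: [24, 21, 10, 7, 4]
Machine loads after assignment: [35, 31]
LPT makespan = 35
Lower bound = max(max_job, ceil(total/2)) = max(24, 33) = 33
Ratio = 35 / 33 = 1.0606

1.0606


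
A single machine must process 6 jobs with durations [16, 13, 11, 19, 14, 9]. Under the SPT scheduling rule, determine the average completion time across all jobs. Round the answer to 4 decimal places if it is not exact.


Sort jobs by processing time (SPT order): [9, 11, 13, 14, 16, 19]
Compute completion times sequentially:
  Job 1: processing = 9, completes at 9
  Job 2: processing = 11, completes at 20
  Job 3: processing = 13, completes at 33
  Job 4: processing = 14, completes at 47
  Job 5: processing = 16, completes at 63
  Job 6: processing = 19, completes at 82
Sum of completion times = 254
Average completion time = 254/6 = 42.3333

42.3333


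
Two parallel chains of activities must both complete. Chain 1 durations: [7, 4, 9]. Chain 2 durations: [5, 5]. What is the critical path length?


Path A total = 7 + 4 + 9 = 20
Path B total = 5 + 5 = 10
Critical path = longest path = max(20, 10) = 20

20


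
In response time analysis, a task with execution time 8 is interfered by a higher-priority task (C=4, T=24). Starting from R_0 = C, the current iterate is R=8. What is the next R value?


R_next = C + ceil(R_prev / T_hp) * C_hp
ceil(8 / 24) = ceil(0.3333) = 1
Interference = 1 * 4 = 4
R_next = 8 + 4 = 12

12


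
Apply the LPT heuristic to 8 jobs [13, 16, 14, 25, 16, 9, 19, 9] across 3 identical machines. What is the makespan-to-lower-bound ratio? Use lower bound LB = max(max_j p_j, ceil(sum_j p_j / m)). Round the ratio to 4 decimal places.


LPT order: [25, 19, 16, 16, 14, 13, 9, 9]
Machine loads after assignment: [38, 42, 41]
LPT makespan = 42
Lower bound = max(max_job, ceil(total/3)) = max(25, 41) = 41
Ratio = 42 / 41 = 1.0244

1.0244


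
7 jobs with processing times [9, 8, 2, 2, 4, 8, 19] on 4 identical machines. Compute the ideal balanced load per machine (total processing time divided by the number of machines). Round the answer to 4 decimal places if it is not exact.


Total processing time = 9 + 8 + 2 + 2 + 4 + 8 + 19 = 52
Number of machines = 4
Ideal balanced load = 52 / 4 = 13.0

13.0


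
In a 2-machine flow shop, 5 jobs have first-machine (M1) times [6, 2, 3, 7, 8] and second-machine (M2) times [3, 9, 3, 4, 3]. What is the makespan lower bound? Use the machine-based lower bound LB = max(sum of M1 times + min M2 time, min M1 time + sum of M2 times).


LB1 = sum(M1 times) + min(M2 times) = 26 + 3 = 29
LB2 = min(M1 times) + sum(M2 times) = 2 + 22 = 24
Lower bound = max(LB1, LB2) = max(29, 24) = 29

29


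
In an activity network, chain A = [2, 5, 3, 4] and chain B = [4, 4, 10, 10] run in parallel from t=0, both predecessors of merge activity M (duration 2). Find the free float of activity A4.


ES(A4) = sum of predecessors on chain A = 10
EF(A4) = ES + duration = 10 + 4 = 14
Successor of A4 is M. ES(M) = max(sum(A), sum(B)) = max(14, 28) = 28
Free float = ES(successor) - EF(current) = 28 - 14 = 14

14


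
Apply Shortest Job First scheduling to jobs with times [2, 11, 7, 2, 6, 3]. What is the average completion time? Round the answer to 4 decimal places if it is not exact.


SJF order (ascending): [2, 2, 3, 6, 7, 11]
Completion times:
  Job 1: burst=2, C=2
  Job 2: burst=2, C=4
  Job 3: burst=3, C=7
  Job 4: burst=6, C=13
  Job 5: burst=7, C=20
  Job 6: burst=11, C=31
Average completion = 77/6 = 12.8333

12.8333


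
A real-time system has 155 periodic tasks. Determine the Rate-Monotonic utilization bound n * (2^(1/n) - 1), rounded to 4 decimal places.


Compute 2^(1/155) = 1.0044819312
Subtract 1: 1.0044819312 - 1 = 0.0044819312
Multiply by n: 155 * 0.0044819312 = 0.6946993360
Round to 4 dp: 0.6947

0.6947


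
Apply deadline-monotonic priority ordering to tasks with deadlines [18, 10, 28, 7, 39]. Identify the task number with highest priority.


Sort tasks by relative deadline (ascending):
  Task 4: deadline = 7
  Task 2: deadline = 10
  Task 1: deadline = 18
  Task 3: deadline = 28
  Task 5: deadline = 39
Priority order (highest first): [4, 2, 1, 3, 5]
Highest priority task = 4

4


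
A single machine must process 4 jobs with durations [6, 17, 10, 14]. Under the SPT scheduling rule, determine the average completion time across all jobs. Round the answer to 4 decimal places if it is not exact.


Sort jobs by processing time (SPT order): [6, 10, 14, 17]
Compute completion times sequentially:
  Job 1: processing = 6, completes at 6
  Job 2: processing = 10, completes at 16
  Job 3: processing = 14, completes at 30
  Job 4: processing = 17, completes at 47
Sum of completion times = 99
Average completion time = 99/4 = 24.75

24.75


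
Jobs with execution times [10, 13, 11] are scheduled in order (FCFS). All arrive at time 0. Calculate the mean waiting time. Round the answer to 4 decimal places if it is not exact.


FCFS order (as given): [10, 13, 11]
Waiting times:
  Job 1: wait = 0
  Job 2: wait = 10
  Job 3: wait = 23
Sum of waiting times = 33
Average waiting time = 33/3 = 11.0

11.0


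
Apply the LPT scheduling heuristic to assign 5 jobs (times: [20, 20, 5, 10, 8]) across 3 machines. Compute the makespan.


Sort jobs in decreasing order (LPT): [20, 20, 10, 8, 5]
Assign each job to the least loaded machine:
  Machine 1: jobs [20], load = 20
  Machine 2: jobs [20], load = 20
  Machine 3: jobs [10, 8, 5], load = 23
Makespan = max load = 23

23


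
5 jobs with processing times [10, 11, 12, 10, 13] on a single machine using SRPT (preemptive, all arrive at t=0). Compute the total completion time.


Since all jobs arrive at t=0, SRPT equals SPT ordering.
SPT order: [10, 10, 11, 12, 13]
Completion times:
  Job 1: p=10, C=10
  Job 2: p=10, C=20
  Job 3: p=11, C=31
  Job 4: p=12, C=43
  Job 5: p=13, C=56
Total completion time = 10 + 20 + 31 + 43 + 56 = 160

160


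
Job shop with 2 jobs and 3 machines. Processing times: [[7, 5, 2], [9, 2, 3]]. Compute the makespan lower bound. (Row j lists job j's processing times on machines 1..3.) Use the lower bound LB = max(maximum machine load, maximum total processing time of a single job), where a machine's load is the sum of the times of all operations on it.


Machine loads:
  Machine 1: 7 + 9 = 16
  Machine 2: 5 + 2 = 7
  Machine 3: 2 + 3 = 5
Max machine load = 16
Job totals:
  Job 1: 14
  Job 2: 14
Max job total = 14
Lower bound = max(16, 14) = 16

16


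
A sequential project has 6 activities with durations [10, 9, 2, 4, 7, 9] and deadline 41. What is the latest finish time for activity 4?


LF(activity 4) = deadline - sum of successor durations
Successors: activities 5 through 6 with durations [7, 9]
Sum of successor durations = 16
LF = 41 - 16 = 25

25


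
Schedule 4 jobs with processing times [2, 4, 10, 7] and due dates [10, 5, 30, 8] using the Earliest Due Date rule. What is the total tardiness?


Sort by due date (EDD order): [(4, 5), (7, 8), (2, 10), (10, 30)]
Compute completion times and tardiness:
  Job 1: p=4, d=5, C=4, tardiness=max(0,4-5)=0
  Job 2: p=7, d=8, C=11, tardiness=max(0,11-8)=3
  Job 3: p=2, d=10, C=13, tardiness=max(0,13-10)=3
  Job 4: p=10, d=30, C=23, tardiness=max(0,23-30)=0
Total tardiness = 6

6


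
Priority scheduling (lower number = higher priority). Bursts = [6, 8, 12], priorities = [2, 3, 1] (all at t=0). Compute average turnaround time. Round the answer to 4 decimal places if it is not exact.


Sort by priority (ascending = highest first):
Order: [(1, 12), (2, 6), (3, 8)]
Completion times:
  Priority 1, burst=12, C=12
  Priority 2, burst=6, C=18
  Priority 3, burst=8, C=26
Average turnaround = 56/3 = 18.6667

18.6667


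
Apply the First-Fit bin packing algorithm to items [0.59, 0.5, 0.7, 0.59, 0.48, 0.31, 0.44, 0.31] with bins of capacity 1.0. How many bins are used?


Place items sequentially using First-Fit:
  Item 0.59 -> new Bin 1
  Item 0.5 -> new Bin 2
  Item 0.7 -> new Bin 3
  Item 0.59 -> new Bin 4
  Item 0.48 -> Bin 2 (now 0.98)
  Item 0.31 -> Bin 1 (now 0.9)
  Item 0.44 -> new Bin 5
  Item 0.31 -> Bin 4 (now 0.9)
Total bins used = 5

5


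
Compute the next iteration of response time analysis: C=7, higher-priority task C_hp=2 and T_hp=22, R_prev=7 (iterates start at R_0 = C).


R_next = C + ceil(R_prev / T_hp) * C_hp
ceil(7 / 22) = ceil(0.3182) = 1
Interference = 1 * 2 = 2
R_next = 7 + 2 = 9

9


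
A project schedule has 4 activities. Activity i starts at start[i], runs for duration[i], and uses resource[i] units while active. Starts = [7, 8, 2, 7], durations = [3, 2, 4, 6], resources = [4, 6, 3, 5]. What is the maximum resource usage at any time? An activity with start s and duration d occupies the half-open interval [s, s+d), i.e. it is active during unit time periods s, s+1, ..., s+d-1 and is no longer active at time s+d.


Each activity i is active on [start_i, start_i + duration_i).
Compute total resource usage per time slot:
  t=0: active resources = [], total = 0
  t=1: active resources = [], total = 0
  t=2: active resources = [3], total = 3
  t=3: active resources = [3], total = 3
  t=4: active resources = [3], total = 3
  t=5: active resources = [3], total = 3
  t=6: active resources = [], total = 0
  t=7: active resources = [4, 5], total = 9
  t=8: active resources = [4, 6, 5], total = 15
  t=9: active resources = [4, 6, 5], total = 15
  t=10: active resources = [5], total = 5
  t=11: active resources = [5], total = 5
  t=12: active resources = [5], total = 5
Peak resource demand = 15

15


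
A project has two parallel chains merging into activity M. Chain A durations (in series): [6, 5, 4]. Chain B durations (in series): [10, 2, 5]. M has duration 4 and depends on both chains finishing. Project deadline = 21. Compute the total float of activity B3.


Forward pass: ES(B3) = sum of predecessors on chain B = 12
EF = ES + duration = 12 + 5 = 17
Backward pass: LF(M) = deadline = 21; LS(M) = 21 - 4 = 17
LF(B3) = LS(M) - sum(successors on chain B) = 17 - 0 = 17
LS = LF - duration = 17 - 5 = 12
Total float = LS - ES = 12 - 12 = 0

0


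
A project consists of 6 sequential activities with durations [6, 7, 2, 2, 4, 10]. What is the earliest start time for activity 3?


Activity 3 starts after activities 1 through 2 complete.
Predecessor durations: [6, 7]
ES = 6 + 7 = 13

13


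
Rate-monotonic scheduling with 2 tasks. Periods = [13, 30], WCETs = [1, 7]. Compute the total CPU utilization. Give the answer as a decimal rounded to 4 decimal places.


Compute individual utilizations (exact fractions):
  Task 1: C/T = 1/13 (approx. 0.0769)
  Task 2: C/T = 7/30 (approx. 0.2333)
Total utilization U = 1/13 + 7/30 = 121/390
Rounded to 4 decimal places: U = 0.3103
RM (Liu & Layland) bound for 2 tasks = 0.828427; compare with U = 121/390 (approx. 0.310256)
U <= bound, so schedulable by RM sufficient condition.

0.3103


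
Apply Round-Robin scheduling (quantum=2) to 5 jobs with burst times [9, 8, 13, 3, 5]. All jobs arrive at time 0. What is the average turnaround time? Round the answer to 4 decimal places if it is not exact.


Time quantum = 2
Execution trace:
  J1 runs 2 units, time = 2
  J2 runs 2 units, time = 4
  J3 runs 2 units, time = 6
  J4 runs 2 units, time = 8
  J5 runs 2 units, time = 10
  J1 runs 2 units, time = 12
  J2 runs 2 units, time = 14
  J3 runs 2 units, time = 16
  J4 runs 1 units, time = 17
  J5 runs 2 units, time = 19
  J1 runs 2 units, time = 21
  J2 runs 2 units, time = 23
  J3 runs 2 units, time = 25
  J5 runs 1 units, time = 26
  J1 runs 2 units, time = 28
  J2 runs 2 units, time = 30
  J3 runs 2 units, time = 32
  J1 runs 1 units, time = 33
  J3 runs 2 units, time = 35
  J3 runs 2 units, time = 37
  J3 runs 1 units, time = 38
Finish times: [33, 30, 38, 17, 26]
Average turnaround = 144/5 = 28.8

28.8


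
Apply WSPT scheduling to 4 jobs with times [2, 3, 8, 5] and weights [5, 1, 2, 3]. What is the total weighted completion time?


Compute p/w ratios and sort ascending (WSPT): [(2, 5), (5, 3), (3, 1), (8, 2)]
Compute weighted completion times:
  Job (p=2,w=5): C=2, w*C=5*2=10
  Job (p=5,w=3): C=7, w*C=3*7=21
  Job (p=3,w=1): C=10, w*C=1*10=10
  Job (p=8,w=2): C=18, w*C=2*18=36
Total weighted completion time = 77

77


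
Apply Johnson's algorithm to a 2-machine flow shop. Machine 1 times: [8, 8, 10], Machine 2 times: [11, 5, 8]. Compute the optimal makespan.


Apply Johnson's rule:
  Group 1 (a <= b): [(1, 8, 11)]
  Group 2 (a > b): [(3, 10, 8), (2, 8, 5)]
Optimal job order: [1, 3, 2]
Schedule:
  Job 1: M1 done at 8, M2 done at 19
  Job 3: M1 done at 18, M2 done at 27
  Job 2: M1 done at 26, M2 done at 32
Makespan = 32

32


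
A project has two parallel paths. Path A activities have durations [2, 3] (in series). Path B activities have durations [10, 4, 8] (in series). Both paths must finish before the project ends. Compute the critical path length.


Path A total = 2 + 3 = 5
Path B total = 10 + 4 + 8 = 22
Critical path = longest path = max(5, 22) = 22

22


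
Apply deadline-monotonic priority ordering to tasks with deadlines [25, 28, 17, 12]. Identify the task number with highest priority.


Sort tasks by relative deadline (ascending):
  Task 4: deadline = 12
  Task 3: deadline = 17
  Task 1: deadline = 25
  Task 2: deadline = 28
Priority order (highest first): [4, 3, 1, 2]
Highest priority task = 4

4


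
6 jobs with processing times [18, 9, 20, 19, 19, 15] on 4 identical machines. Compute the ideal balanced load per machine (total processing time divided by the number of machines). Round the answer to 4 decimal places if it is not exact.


Total processing time = 18 + 9 + 20 + 19 + 19 + 15 = 100
Number of machines = 4
Ideal balanced load = 100 / 4 = 25.0

25.0


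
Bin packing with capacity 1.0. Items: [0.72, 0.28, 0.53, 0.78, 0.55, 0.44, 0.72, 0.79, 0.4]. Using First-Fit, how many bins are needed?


Place items sequentially using First-Fit:
  Item 0.72 -> new Bin 1
  Item 0.28 -> Bin 1 (now 1.0)
  Item 0.53 -> new Bin 2
  Item 0.78 -> new Bin 3
  Item 0.55 -> new Bin 4
  Item 0.44 -> Bin 2 (now 0.97)
  Item 0.72 -> new Bin 5
  Item 0.79 -> new Bin 6
  Item 0.4 -> Bin 4 (now 0.95)
Total bins used = 6

6


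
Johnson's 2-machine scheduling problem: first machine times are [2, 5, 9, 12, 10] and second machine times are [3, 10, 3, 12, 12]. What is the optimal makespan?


Apply Johnson's rule:
  Group 1 (a <= b): [(1, 2, 3), (2, 5, 10), (5, 10, 12), (4, 12, 12)]
  Group 2 (a > b): [(3, 9, 3)]
Optimal job order: [1, 2, 5, 4, 3]
Schedule:
  Job 1: M1 done at 2, M2 done at 5
  Job 2: M1 done at 7, M2 done at 17
  Job 5: M1 done at 17, M2 done at 29
  Job 4: M1 done at 29, M2 done at 41
  Job 3: M1 done at 38, M2 done at 44
Makespan = 44

44


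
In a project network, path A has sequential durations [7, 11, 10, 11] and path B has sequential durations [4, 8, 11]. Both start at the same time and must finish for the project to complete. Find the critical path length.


Path A total = 7 + 11 + 10 + 11 = 39
Path B total = 4 + 8 + 11 = 23
Critical path = longest path = max(39, 23) = 39

39


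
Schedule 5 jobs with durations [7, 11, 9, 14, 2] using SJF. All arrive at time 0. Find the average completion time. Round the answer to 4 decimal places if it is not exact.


SJF order (ascending): [2, 7, 9, 11, 14]
Completion times:
  Job 1: burst=2, C=2
  Job 2: burst=7, C=9
  Job 3: burst=9, C=18
  Job 4: burst=11, C=29
  Job 5: burst=14, C=43
Average completion = 101/5 = 20.2

20.2


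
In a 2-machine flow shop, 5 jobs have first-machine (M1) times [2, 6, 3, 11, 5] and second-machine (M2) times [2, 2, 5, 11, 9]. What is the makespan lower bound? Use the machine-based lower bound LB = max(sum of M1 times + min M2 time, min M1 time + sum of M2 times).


LB1 = sum(M1 times) + min(M2 times) = 27 + 2 = 29
LB2 = min(M1 times) + sum(M2 times) = 2 + 29 = 31
Lower bound = max(LB1, LB2) = max(29, 31) = 31

31


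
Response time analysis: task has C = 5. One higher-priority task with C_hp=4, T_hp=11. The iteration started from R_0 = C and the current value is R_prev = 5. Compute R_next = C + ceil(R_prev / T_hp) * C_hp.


R_next = C + ceil(R_prev / T_hp) * C_hp
ceil(5 / 11) = ceil(0.4545) = 1
Interference = 1 * 4 = 4
R_next = 5 + 4 = 9

9


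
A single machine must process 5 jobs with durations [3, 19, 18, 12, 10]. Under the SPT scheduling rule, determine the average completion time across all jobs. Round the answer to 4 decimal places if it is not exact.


Sort jobs by processing time (SPT order): [3, 10, 12, 18, 19]
Compute completion times sequentially:
  Job 1: processing = 3, completes at 3
  Job 2: processing = 10, completes at 13
  Job 3: processing = 12, completes at 25
  Job 4: processing = 18, completes at 43
  Job 5: processing = 19, completes at 62
Sum of completion times = 146
Average completion time = 146/5 = 29.2

29.2


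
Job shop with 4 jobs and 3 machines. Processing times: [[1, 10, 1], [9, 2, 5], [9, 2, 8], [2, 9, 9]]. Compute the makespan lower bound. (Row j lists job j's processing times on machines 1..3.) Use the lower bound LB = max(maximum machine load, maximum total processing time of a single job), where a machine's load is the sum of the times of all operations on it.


Machine loads:
  Machine 1: 1 + 9 + 9 + 2 = 21
  Machine 2: 10 + 2 + 2 + 9 = 23
  Machine 3: 1 + 5 + 8 + 9 = 23
Max machine load = 23
Job totals:
  Job 1: 12
  Job 2: 16
  Job 3: 19
  Job 4: 20
Max job total = 20
Lower bound = max(23, 20) = 23

23


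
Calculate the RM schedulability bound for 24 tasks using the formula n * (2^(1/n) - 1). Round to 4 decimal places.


Compute 2^(1/24) = 1.0293022366
Subtract 1: 1.0293022366 - 1 = 0.0293022366
Multiply by n: 24 * 0.0293022366 = 0.7032536784
Round to 4 dp: 0.7033

0.7033


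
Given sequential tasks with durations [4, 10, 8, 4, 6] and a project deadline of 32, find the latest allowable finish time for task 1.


LF(activity 1) = deadline - sum of successor durations
Successors: activities 2 through 5 with durations [10, 8, 4, 6]
Sum of successor durations = 28
LF = 32 - 28 = 4

4


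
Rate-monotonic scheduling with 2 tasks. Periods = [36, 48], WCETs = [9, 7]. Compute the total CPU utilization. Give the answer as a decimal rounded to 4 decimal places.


Compute individual utilizations (exact fractions):
  Task 1: C/T = 9/36 = 1/4 (approx. 0.25)
  Task 2: C/T = 7/48 (approx. 0.1458)
Total utilization U = 1/4 + 7/48 = 19/48
Rounded to 4 decimal places: U = 0.3958
RM (Liu & Layland) bound for 2 tasks = 0.828427; compare with U = 19/48 (approx. 0.395833)
U <= bound, so schedulable by RM sufficient condition.

0.3958


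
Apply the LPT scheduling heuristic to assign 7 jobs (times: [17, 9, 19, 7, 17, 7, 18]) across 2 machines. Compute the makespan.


Sort jobs in decreasing order (LPT): [19, 18, 17, 17, 9, 7, 7]
Assign each job to the least loaded machine:
  Machine 1: jobs [19, 17, 7, 7], load = 50
  Machine 2: jobs [18, 17, 9], load = 44
Makespan = max load = 50

50


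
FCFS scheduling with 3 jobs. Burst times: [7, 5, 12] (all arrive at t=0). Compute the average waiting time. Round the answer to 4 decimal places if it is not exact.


FCFS order (as given): [7, 5, 12]
Waiting times:
  Job 1: wait = 0
  Job 2: wait = 7
  Job 3: wait = 12
Sum of waiting times = 19
Average waiting time = 19/3 = 6.3333

6.3333


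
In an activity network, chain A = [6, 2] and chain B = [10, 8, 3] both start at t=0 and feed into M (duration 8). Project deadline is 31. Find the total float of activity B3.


Forward pass: ES(B3) = sum of predecessors on chain B = 18
EF = ES + duration = 18 + 3 = 21
Backward pass: LF(M) = deadline = 31; LS(M) = 31 - 8 = 23
LF(B3) = LS(M) - sum(successors on chain B) = 23 - 0 = 23
LS = LF - duration = 23 - 3 = 20
Total float = LS - ES = 20 - 18 = 2

2


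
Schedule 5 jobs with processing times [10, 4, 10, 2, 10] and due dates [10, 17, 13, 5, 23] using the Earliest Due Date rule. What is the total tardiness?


Sort by due date (EDD order): [(2, 5), (10, 10), (10, 13), (4, 17), (10, 23)]
Compute completion times and tardiness:
  Job 1: p=2, d=5, C=2, tardiness=max(0,2-5)=0
  Job 2: p=10, d=10, C=12, tardiness=max(0,12-10)=2
  Job 3: p=10, d=13, C=22, tardiness=max(0,22-13)=9
  Job 4: p=4, d=17, C=26, tardiness=max(0,26-17)=9
  Job 5: p=10, d=23, C=36, tardiness=max(0,36-23)=13
Total tardiness = 33

33


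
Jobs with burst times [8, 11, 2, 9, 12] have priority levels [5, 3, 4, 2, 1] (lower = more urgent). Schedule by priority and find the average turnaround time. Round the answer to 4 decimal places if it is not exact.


Sort by priority (ascending = highest first):
Order: [(1, 12), (2, 9), (3, 11), (4, 2), (5, 8)]
Completion times:
  Priority 1, burst=12, C=12
  Priority 2, burst=9, C=21
  Priority 3, burst=11, C=32
  Priority 4, burst=2, C=34
  Priority 5, burst=8, C=42
Average turnaround = 141/5 = 28.2

28.2


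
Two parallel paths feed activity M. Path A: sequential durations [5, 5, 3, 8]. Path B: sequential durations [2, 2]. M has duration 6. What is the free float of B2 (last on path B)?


ES(B2) = sum of predecessors on chain B = 2
EF(B2) = ES + duration = 2 + 2 = 4
Successor of B2 is M. ES(M) = max(sum(A), sum(B)) = max(21, 4) = 21
Free float = ES(successor) - EF(current) = 21 - 4 = 17

17


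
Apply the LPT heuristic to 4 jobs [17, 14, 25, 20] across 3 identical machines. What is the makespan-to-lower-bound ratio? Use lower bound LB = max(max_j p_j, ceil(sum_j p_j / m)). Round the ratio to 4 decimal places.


LPT order: [25, 20, 17, 14]
Machine loads after assignment: [25, 20, 31]
LPT makespan = 31
Lower bound = max(max_job, ceil(total/3)) = max(25, 26) = 26
Ratio = 31 / 26 = 1.1923

1.1923


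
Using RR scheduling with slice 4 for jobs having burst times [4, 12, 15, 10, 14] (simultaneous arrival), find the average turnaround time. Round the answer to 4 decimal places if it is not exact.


Time quantum = 4
Execution trace:
  J1 runs 4 units, time = 4
  J2 runs 4 units, time = 8
  J3 runs 4 units, time = 12
  J4 runs 4 units, time = 16
  J5 runs 4 units, time = 20
  J2 runs 4 units, time = 24
  J3 runs 4 units, time = 28
  J4 runs 4 units, time = 32
  J5 runs 4 units, time = 36
  J2 runs 4 units, time = 40
  J3 runs 4 units, time = 44
  J4 runs 2 units, time = 46
  J5 runs 4 units, time = 50
  J3 runs 3 units, time = 53
  J5 runs 2 units, time = 55
Finish times: [4, 40, 53, 46, 55]
Average turnaround = 198/5 = 39.6

39.6


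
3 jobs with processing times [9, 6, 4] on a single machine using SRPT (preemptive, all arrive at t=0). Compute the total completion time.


Since all jobs arrive at t=0, SRPT equals SPT ordering.
SPT order: [4, 6, 9]
Completion times:
  Job 1: p=4, C=4
  Job 2: p=6, C=10
  Job 3: p=9, C=19
Total completion time = 4 + 10 + 19 = 33

33


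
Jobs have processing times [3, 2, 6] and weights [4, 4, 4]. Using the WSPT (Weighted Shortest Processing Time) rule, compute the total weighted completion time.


Compute p/w ratios and sort ascending (WSPT): [(2, 4), (3, 4), (6, 4)]
Compute weighted completion times:
  Job (p=2,w=4): C=2, w*C=4*2=8
  Job (p=3,w=4): C=5, w*C=4*5=20
  Job (p=6,w=4): C=11, w*C=4*11=44
Total weighted completion time = 72

72


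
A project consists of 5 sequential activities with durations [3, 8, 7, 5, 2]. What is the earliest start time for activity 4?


Activity 4 starts after activities 1 through 3 complete.
Predecessor durations: [3, 8, 7]
ES = 3 + 8 + 7 = 18

18


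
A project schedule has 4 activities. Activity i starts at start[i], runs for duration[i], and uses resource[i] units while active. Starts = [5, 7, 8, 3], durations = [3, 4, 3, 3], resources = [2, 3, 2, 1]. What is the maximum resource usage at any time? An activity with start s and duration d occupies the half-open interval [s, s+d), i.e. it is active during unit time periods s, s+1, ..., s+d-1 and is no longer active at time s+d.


Each activity i is active on [start_i, start_i + duration_i).
Compute total resource usage per time slot:
  t=0: active resources = [], total = 0
  t=1: active resources = [], total = 0
  t=2: active resources = [], total = 0
  t=3: active resources = [1], total = 1
  t=4: active resources = [1], total = 1
  t=5: active resources = [2, 1], total = 3
  t=6: active resources = [2], total = 2
  t=7: active resources = [2, 3], total = 5
  t=8: active resources = [3, 2], total = 5
  t=9: active resources = [3, 2], total = 5
  t=10: active resources = [3, 2], total = 5
Peak resource demand = 5

5


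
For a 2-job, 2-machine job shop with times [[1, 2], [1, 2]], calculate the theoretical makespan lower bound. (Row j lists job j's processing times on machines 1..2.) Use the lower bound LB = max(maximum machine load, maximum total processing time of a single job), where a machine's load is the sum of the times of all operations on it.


Machine loads:
  Machine 1: 1 + 1 = 2
  Machine 2: 2 + 2 = 4
Max machine load = 4
Job totals:
  Job 1: 3
  Job 2: 3
Max job total = 3
Lower bound = max(4, 3) = 4

4


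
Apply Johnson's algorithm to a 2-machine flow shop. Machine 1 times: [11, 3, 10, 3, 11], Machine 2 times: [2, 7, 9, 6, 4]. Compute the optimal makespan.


Apply Johnson's rule:
  Group 1 (a <= b): [(2, 3, 7), (4, 3, 6)]
  Group 2 (a > b): [(3, 10, 9), (5, 11, 4), (1, 11, 2)]
Optimal job order: [2, 4, 3, 5, 1]
Schedule:
  Job 2: M1 done at 3, M2 done at 10
  Job 4: M1 done at 6, M2 done at 16
  Job 3: M1 done at 16, M2 done at 25
  Job 5: M1 done at 27, M2 done at 31
  Job 1: M1 done at 38, M2 done at 40
Makespan = 40

40


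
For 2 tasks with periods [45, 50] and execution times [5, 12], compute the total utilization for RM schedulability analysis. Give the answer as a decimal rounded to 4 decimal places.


Compute individual utilizations (exact fractions):
  Task 1: C/T = 5/45 = 1/9 (approx. 0.1111)
  Task 2: C/T = 12/50 = 6/25 (approx. 0.24)
Total utilization U = 1/9 + 6/25 = 79/225
Rounded to 4 decimal places: U = 0.3511
RM (Liu & Layland) bound for 2 tasks = 0.828427; compare with U = 79/225 (approx. 0.351111)
U <= bound, so schedulable by RM sufficient condition.

0.3511


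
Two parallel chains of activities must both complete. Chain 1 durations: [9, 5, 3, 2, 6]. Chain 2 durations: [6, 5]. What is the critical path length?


Path A total = 9 + 5 + 3 + 2 + 6 = 25
Path B total = 6 + 5 = 11
Critical path = longest path = max(25, 11) = 25

25


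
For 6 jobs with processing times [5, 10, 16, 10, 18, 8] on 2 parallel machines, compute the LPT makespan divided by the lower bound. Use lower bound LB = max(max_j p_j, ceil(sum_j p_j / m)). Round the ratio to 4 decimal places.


LPT order: [18, 16, 10, 10, 8, 5]
Machine loads after assignment: [33, 34]
LPT makespan = 34
Lower bound = max(max_job, ceil(total/2)) = max(18, 34) = 34
Ratio = 34 / 34 = 1.0

1.0


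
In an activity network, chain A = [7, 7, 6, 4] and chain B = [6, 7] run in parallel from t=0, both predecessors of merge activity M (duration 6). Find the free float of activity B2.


ES(B2) = sum of predecessors on chain B = 6
EF(B2) = ES + duration = 6 + 7 = 13
Successor of B2 is M. ES(M) = max(sum(A), sum(B)) = max(24, 13) = 24
Free float = ES(successor) - EF(current) = 24 - 13 = 11

11


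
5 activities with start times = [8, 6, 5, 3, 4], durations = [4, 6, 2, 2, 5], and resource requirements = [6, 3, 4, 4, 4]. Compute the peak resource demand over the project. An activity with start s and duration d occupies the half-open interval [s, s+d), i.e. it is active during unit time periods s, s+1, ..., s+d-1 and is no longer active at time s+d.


Each activity i is active on [start_i, start_i + duration_i).
Compute total resource usage per time slot:
  t=0: active resources = [], total = 0
  t=1: active resources = [], total = 0
  t=2: active resources = [], total = 0
  t=3: active resources = [4], total = 4
  t=4: active resources = [4, 4], total = 8
  t=5: active resources = [4, 4], total = 8
  t=6: active resources = [3, 4, 4], total = 11
  t=7: active resources = [3, 4], total = 7
  t=8: active resources = [6, 3, 4], total = 13
  t=9: active resources = [6, 3], total = 9
  t=10: active resources = [6, 3], total = 9
  t=11: active resources = [6, 3], total = 9
Peak resource demand = 13

13


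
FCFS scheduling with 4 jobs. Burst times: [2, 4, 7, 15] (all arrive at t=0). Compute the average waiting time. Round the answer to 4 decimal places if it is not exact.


FCFS order (as given): [2, 4, 7, 15]
Waiting times:
  Job 1: wait = 0
  Job 2: wait = 2
  Job 3: wait = 6
  Job 4: wait = 13
Sum of waiting times = 21
Average waiting time = 21/4 = 5.25

5.25


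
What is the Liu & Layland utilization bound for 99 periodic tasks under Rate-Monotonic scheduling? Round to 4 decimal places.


Compute 2^(1/99) = 1.0070260544
Subtract 1: 1.0070260544 - 1 = 0.0070260544
Multiply by n: 99 * 0.0070260544 = 0.6955793856
Round to 4 dp: 0.6956

0.6956


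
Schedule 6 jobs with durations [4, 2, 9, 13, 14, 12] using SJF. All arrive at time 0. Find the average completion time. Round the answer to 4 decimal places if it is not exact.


SJF order (ascending): [2, 4, 9, 12, 13, 14]
Completion times:
  Job 1: burst=2, C=2
  Job 2: burst=4, C=6
  Job 3: burst=9, C=15
  Job 4: burst=12, C=27
  Job 5: burst=13, C=40
  Job 6: burst=14, C=54
Average completion = 144/6 = 24.0

24.0


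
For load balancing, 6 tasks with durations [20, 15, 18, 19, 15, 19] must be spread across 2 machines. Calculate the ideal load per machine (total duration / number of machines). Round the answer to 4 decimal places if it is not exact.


Total processing time = 20 + 15 + 18 + 19 + 15 + 19 = 106
Number of machines = 2
Ideal balanced load = 106 / 2 = 53.0

53.0


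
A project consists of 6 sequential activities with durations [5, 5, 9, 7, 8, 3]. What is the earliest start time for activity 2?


Activity 2 starts after activities 1 through 1 complete.
Predecessor durations: [5]
ES = 5 = 5

5


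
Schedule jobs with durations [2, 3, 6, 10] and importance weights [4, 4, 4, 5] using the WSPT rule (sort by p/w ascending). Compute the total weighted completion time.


Compute p/w ratios and sort ascending (WSPT): [(2, 4), (3, 4), (6, 4), (10, 5)]
Compute weighted completion times:
  Job (p=2,w=4): C=2, w*C=4*2=8
  Job (p=3,w=4): C=5, w*C=4*5=20
  Job (p=6,w=4): C=11, w*C=4*11=44
  Job (p=10,w=5): C=21, w*C=5*21=105
Total weighted completion time = 177

177


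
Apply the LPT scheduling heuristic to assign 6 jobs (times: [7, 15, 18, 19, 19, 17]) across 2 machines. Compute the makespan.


Sort jobs in decreasing order (LPT): [19, 19, 18, 17, 15, 7]
Assign each job to the least loaded machine:
  Machine 1: jobs [19, 18, 7], load = 44
  Machine 2: jobs [19, 17, 15], load = 51
Makespan = max load = 51

51


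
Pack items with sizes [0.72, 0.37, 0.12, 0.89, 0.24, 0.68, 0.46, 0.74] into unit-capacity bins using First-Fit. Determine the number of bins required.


Place items sequentially using First-Fit:
  Item 0.72 -> new Bin 1
  Item 0.37 -> new Bin 2
  Item 0.12 -> Bin 1 (now 0.84)
  Item 0.89 -> new Bin 3
  Item 0.24 -> Bin 2 (now 0.61)
  Item 0.68 -> new Bin 4
  Item 0.46 -> new Bin 5
  Item 0.74 -> new Bin 6
Total bins used = 6

6


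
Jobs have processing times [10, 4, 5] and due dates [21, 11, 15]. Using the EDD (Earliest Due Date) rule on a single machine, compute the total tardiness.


Sort by due date (EDD order): [(4, 11), (5, 15), (10, 21)]
Compute completion times and tardiness:
  Job 1: p=4, d=11, C=4, tardiness=max(0,4-11)=0
  Job 2: p=5, d=15, C=9, tardiness=max(0,9-15)=0
  Job 3: p=10, d=21, C=19, tardiness=max(0,19-21)=0
Total tardiness = 0

0


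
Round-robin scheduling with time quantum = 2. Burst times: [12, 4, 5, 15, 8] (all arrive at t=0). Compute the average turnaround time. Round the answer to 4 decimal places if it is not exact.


Time quantum = 2
Execution trace:
  J1 runs 2 units, time = 2
  J2 runs 2 units, time = 4
  J3 runs 2 units, time = 6
  J4 runs 2 units, time = 8
  J5 runs 2 units, time = 10
  J1 runs 2 units, time = 12
  J2 runs 2 units, time = 14
  J3 runs 2 units, time = 16
  J4 runs 2 units, time = 18
  J5 runs 2 units, time = 20
  J1 runs 2 units, time = 22
  J3 runs 1 units, time = 23
  J4 runs 2 units, time = 25
  J5 runs 2 units, time = 27
  J1 runs 2 units, time = 29
  J4 runs 2 units, time = 31
  J5 runs 2 units, time = 33
  J1 runs 2 units, time = 35
  J4 runs 2 units, time = 37
  J1 runs 2 units, time = 39
  J4 runs 2 units, time = 41
  J4 runs 2 units, time = 43
  J4 runs 1 units, time = 44
Finish times: [39, 14, 23, 44, 33]
Average turnaround = 153/5 = 30.6

30.6


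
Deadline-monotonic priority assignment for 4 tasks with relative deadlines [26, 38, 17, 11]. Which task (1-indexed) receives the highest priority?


Sort tasks by relative deadline (ascending):
  Task 4: deadline = 11
  Task 3: deadline = 17
  Task 1: deadline = 26
  Task 2: deadline = 38
Priority order (highest first): [4, 3, 1, 2]
Highest priority task = 4

4


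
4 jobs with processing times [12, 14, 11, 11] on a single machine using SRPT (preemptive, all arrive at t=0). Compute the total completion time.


Since all jobs arrive at t=0, SRPT equals SPT ordering.
SPT order: [11, 11, 12, 14]
Completion times:
  Job 1: p=11, C=11
  Job 2: p=11, C=22
  Job 3: p=12, C=34
  Job 4: p=14, C=48
Total completion time = 11 + 22 + 34 + 48 = 115

115


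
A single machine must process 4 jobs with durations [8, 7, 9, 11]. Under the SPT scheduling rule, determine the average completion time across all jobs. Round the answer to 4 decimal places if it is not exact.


Sort jobs by processing time (SPT order): [7, 8, 9, 11]
Compute completion times sequentially:
  Job 1: processing = 7, completes at 7
  Job 2: processing = 8, completes at 15
  Job 3: processing = 9, completes at 24
  Job 4: processing = 11, completes at 35
Sum of completion times = 81
Average completion time = 81/4 = 20.25

20.25


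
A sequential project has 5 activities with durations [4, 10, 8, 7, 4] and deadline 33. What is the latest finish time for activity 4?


LF(activity 4) = deadline - sum of successor durations
Successors: activities 5 through 5 with durations [4]
Sum of successor durations = 4
LF = 33 - 4 = 29

29


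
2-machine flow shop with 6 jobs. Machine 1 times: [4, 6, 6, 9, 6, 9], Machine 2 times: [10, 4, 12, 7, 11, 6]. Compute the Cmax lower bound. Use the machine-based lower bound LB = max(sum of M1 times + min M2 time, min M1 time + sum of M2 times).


LB1 = sum(M1 times) + min(M2 times) = 40 + 4 = 44
LB2 = min(M1 times) + sum(M2 times) = 4 + 50 = 54
Lower bound = max(LB1, LB2) = max(44, 54) = 54

54


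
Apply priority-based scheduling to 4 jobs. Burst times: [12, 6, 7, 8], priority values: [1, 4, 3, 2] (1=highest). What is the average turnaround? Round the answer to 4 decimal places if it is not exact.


Sort by priority (ascending = highest first):
Order: [(1, 12), (2, 8), (3, 7), (4, 6)]
Completion times:
  Priority 1, burst=12, C=12
  Priority 2, burst=8, C=20
  Priority 3, burst=7, C=27
  Priority 4, burst=6, C=33
Average turnaround = 92/4 = 23.0

23.0


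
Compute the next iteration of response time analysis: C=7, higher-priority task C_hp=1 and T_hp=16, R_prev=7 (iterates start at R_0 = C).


R_next = C + ceil(R_prev / T_hp) * C_hp
ceil(7 / 16) = ceil(0.4375) = 1
Interference = 1 * 1 = 1
R_next = 7 + 1 = 8

8


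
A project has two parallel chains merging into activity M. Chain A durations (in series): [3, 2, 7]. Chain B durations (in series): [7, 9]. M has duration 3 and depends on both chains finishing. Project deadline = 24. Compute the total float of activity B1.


Forward pass: ES(B1) = sum of predecessors on chain B = 0
EF = ES + duration = 0 + 7 = 7
Backward pass: LF(M) = deadline = 24; LS(M) = 24 - 3 = 21
LF(B1) = LS(M) - sum(successors on chain B) = 21 - 9 = 12
LS = LF - duration = 12 - 7 = 5
Total float = LS - ES = 5 - 0 = 5

5


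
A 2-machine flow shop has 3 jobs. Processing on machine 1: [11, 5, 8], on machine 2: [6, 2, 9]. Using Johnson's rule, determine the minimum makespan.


Apply Johnson's rule:
  Group 1 (a <= b): [(3, 8, 9)]
  Group 2 (a > b): [(1, 11, 6), (2, 5, 2)]
Optimal job order: [3, 1, 2]
Schedule:
  Job 3: M1 done at 8, M2 done at 17
  Job 1: M1 done at 19, M2 done at 25
  Job 2: M1 done at 24, M2 done at 27
Makespan = 27

27
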